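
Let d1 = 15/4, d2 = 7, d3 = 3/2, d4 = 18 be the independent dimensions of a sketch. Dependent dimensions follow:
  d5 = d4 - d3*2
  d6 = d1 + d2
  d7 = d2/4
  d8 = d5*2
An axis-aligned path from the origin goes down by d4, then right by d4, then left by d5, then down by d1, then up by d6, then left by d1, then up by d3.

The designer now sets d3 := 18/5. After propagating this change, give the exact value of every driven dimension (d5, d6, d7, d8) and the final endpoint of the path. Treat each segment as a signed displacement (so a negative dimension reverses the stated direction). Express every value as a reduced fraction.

Apply edit: d3 := 18/5
  d5 = d4 - d3*2 = 54/5
  d6 = d1 + d2 = 43/4
  d7 = d2/4 = 7/4
  d8 = d5*2 = 108/5
Walk from origin (0, 0):
  seg 1: down by d4 = 18 → (0, -18)
  seg 2: right by d4 = 18 → (18, -18)
  seg 3: left by d5 = 54/5 → (36/5, -18)
  seg 4: down by d1 = 15/4 → (36/5, -87/4)
  seg 5: up by d6 = 43/4 → (36/5, -11)
  seg 6: left by d1 = 15/4 → (69/20, -11)
  seg 7: up by d3 = 18/5 → (69/20, -37/5)

d5 = 54/5
d6 = 43/4
d7 = 7/4
d8 = 108/5
endpoint = (69/20, -37/5)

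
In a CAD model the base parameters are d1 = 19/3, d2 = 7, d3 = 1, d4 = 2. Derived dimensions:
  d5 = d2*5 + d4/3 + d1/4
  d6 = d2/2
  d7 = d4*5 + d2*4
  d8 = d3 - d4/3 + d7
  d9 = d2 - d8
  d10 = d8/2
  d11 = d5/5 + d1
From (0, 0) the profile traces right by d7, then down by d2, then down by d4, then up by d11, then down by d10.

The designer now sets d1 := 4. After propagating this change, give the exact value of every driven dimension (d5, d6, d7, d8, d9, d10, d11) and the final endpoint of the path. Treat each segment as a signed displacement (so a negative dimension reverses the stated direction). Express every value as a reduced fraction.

d5 = 110/3
d6 = 7/2
d7 = 38
d8 = 115/3
d9 = -94/3
d10 = 115/6
d11 = 34/3
endpoint = (38, -101/6)

Apply edit: d1 := 4
  d5 = d2*5 + d4/3 + d1/4 = 110/3
  d6 = d2/2 = 7/2
  d7 = d4*5 + d2*4 = 38
  d8 = d3 - d4/3 + d7 = 115/3
  d9 = d2 - d8 = -94/3
  d10 = d8/2 = 115/6
  d11 = d5/5 + d1 = 34/3
Walk from origin (0, 0):
  seg 1: right by d7 = 38 → (38, 0)
  seg 2: down by d2 = 7 → (38, -7)
  seg 3: down by d4 = 2 → (38, -9)
  seg 4: up by d11 = 34/3 → (38, 7/3)
  seg 5: down by d10 = 115/6 → (38, -101/6)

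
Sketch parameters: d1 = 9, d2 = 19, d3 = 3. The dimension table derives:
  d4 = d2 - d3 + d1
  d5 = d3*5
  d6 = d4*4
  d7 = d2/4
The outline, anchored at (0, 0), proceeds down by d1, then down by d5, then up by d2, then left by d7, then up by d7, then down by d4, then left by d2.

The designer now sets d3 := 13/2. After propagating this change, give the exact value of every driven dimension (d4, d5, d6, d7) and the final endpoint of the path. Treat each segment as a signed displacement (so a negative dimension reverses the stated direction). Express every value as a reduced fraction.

d4 = 43/2
d5 = 65/2
d6 = 86
d7 = 19/4
endpoint = (-95/4, -157/4)

Apply edit: d3 := 13/2
  d4 = d2 - d3 + d1 = 43/2
  d5 = d3*5 = 65/2
  d6 = d4*4 = 86
  d7 = d2/4 = 19/4
Walk from origin (0, 0):
  seg 1: down by d1 = 9 → (0, -9)
  seg 2: down by d5 = 65/2 → (0, -83/2)
  seg 3: up by d2 = 19 → (0, -45/2)
  seg 4: left by d7 = 19/4 → (-19/4, -45/2)
  seg 5: up by d7 = 19/4 → (-19/4, -71/4)
  seg 6: down by d4 = 43/2 → (-19/4, -157/4)
  seg 7: left by d2 = 19 → (-95/4, -157/4)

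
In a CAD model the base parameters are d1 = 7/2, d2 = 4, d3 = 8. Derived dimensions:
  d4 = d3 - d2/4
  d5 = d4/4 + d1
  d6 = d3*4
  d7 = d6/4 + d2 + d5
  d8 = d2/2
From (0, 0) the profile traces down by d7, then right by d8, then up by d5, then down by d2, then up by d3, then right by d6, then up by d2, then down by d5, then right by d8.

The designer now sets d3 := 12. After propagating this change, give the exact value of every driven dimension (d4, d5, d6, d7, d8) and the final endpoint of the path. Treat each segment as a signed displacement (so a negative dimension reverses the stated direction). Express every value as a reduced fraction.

d4 = 11
d5 = 25/4
d6 = 48
d7 = 89/4
d8 = 2
endpoint = (52, -41/4)

Apply edit: d3 := 12
  d4 = d3 - d2/4 = 11
  d5 = d4/4 + d1 = 25/4
  d6 = d3*4 = 48
  d7 = d6/4 + d2 + d5 = 89/4
  d8 = d2/2 = 2
Walk from origin (0, 0):
  seg 1: down by d7 = 89/4 → (0, -89/4)
  seg 2: right by d8 = 2 → (2, -89/4)
  seg 3: up by d5 = 25/4 → (2, -16)
  seg 4: down by d2 = 4 → (2, -20)
  seg 5: up by d3 = 12 → (2, -8)
  seg 6: right by d6 = 48 → (50, -8)
  seg 7: up by d2 = 4 → (50, -4)
  seg 8: down by d5 = 25/4 → (50, -41/4)
  seg 9: right by d8 = 2 → (52, -41/4)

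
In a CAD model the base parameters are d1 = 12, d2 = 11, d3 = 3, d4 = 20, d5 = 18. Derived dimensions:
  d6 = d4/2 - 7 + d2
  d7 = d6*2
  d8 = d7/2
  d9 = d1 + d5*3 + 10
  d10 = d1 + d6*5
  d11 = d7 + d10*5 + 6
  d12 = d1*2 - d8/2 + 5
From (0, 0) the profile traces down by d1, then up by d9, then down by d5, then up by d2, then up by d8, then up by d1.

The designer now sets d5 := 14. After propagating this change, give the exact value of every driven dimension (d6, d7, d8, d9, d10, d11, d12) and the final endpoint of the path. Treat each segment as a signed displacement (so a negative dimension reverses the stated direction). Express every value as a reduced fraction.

d6 = 14
d7 = 28
d8 = 14
d9 = 64
d10 = 82
d11 = 444
d12 = 22
endpoint = (0, 75)

Apply edit: d5 := 14
  d6 = d4/2 - 7 + d2 = 14
  d7 = d6*2 = 28
  d8 = d7/2 = 14
  d9 = d1 + d5*3 + 10 = 64
  d10 = d1 + d6*5 = 82
  d11 = d7 + d10*5 + 6 = 444
  d12 = d1*2 - d8/2 + 5 = 22
Walk from origin (0, 0):
  seg 1: down by d1 = 12 → (0, -12)
  seg 2: up by d9 = 64 → (0, 52)
  seg 3: down by d5 = 14 → (0, 38)
  seg 4: up by d2 = 11 → (0, 49)
  seg 5: up by d8 = 14 → (0, 63)
  seg 6: up by d1 = 12 → (0, 75)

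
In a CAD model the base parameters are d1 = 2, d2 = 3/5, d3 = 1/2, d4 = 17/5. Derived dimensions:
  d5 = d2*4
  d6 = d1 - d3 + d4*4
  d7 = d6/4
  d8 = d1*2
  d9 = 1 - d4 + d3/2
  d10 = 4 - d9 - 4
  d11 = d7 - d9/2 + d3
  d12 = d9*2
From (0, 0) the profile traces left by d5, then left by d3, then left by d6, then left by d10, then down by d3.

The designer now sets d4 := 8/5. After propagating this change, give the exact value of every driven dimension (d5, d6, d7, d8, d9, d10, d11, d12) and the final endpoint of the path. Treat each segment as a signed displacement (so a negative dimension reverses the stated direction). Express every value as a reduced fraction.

d5 = 12/5
d6 = 79/10
d7 = 79/40
d8 = 4
d9 = -7/20
d10 = 7/20
d11 = 53/20
d12 = -7/10
endpoint = (-223/20, -1/2)

Apply edit: d4 := 8/5
  d5 = d2*4 = 12/5
  d6 = d1 - d3 + d4*4 = 79/10
  d7 = d6/4 = 79/40
  d8 = d1*2 = 4
  d9 = 1 - d4 + d3/2 = -7/20
  d10 = 4 - d9 - 4 = 7/20
  d11 = d7 - d9/2 + d3 = 53/20
  d12 = d9*2 = -7/10
Walk from origin (0, 0):
  seg 1: left by d5 = 12/5 → (-12/5, 0)
  seg 2: left by d3 = 1/2 → (-29/10, 0)
  seg 3: left by d6 = 79/10 → (-54/5, 0)
  seg 4: left by d10 = 7/20 → (-223/20, 0)
  seg 5: down by d3 = 1/2 → (-223/20, -1/2)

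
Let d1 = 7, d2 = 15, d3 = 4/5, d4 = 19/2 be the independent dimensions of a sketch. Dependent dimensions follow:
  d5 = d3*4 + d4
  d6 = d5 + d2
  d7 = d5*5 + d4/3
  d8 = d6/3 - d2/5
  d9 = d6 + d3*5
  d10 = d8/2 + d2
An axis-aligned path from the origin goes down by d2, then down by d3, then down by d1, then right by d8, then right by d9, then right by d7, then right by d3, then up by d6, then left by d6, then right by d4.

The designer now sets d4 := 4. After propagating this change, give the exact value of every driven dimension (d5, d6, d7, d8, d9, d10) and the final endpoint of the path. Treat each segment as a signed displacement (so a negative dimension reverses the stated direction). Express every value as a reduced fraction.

Apply edit: d4 := 4
  d5 = d3*4 + d4 = 36/5
  d6 = d5 + d2 = 111/5
  d7 = d5*5 + d4/3 = 112/3
  d8 = d6/3 - d2/5 = 22/5
  d9 = d6 + d3*5 = 131/5
  d10 = d8/2 + d2 = 86/5
Walk from origin (0, 0):
  seg 1: down by d2 = 15 → (0, -15)
  seg 2: down by d3 = 4/5 → (0, -79/5)
  seg 3: down by d1 = 7 → (0, -114/5)
  seg 4: right by d8 = 22/5 → (22/5, -114/5)
  seg 5: right by d9 = 131/5 → (153/5, -114/5)
  seg 6: right by d7 = 112/3 → (1019/15, -114/5)
  seg 7: right by d3 = 4/5 → (1031/15, -114/5)
  seg 8: up by d6 = 111/5 → (1031/15, -3/5)
  seg 9: left by d6 = 111/5 → (698/15, -3/5)
  seg 10: right by d4 = 4 → (758/15, -3/5)

d5 = 36/5
d6 = 111/5
d7 = 112/3
d8 = 22/5
d9 = 131/5
d10 = 86/5
endpoint = (758/15, -3/5)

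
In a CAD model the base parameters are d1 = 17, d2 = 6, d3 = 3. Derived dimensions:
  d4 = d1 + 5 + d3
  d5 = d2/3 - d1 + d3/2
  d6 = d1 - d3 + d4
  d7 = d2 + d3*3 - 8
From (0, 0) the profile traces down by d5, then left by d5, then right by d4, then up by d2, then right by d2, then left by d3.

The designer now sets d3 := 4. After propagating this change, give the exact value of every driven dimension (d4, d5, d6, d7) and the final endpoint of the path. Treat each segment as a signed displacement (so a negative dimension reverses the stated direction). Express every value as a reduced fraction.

Apply edit: d3 := 4
  d4 = d1 + 5 + d3 = 26
  d5 = d2/3 - d1 + d3/2 = -13
  d6 = d1 - d3 + d4 = 39
  d7 = d2 + d3*3 - 8 = 10
Walk from origin (0, 0):
  seg 1: down by d5 = -13 → (0, 13)
  seg 2: left by d5 = -13 → (13, 13)
  seg 3: right by d4 = 26 → (39, 13)
  seg 4: up by d2 = 6 → (39, 19)
  seg 5: right by d2 = 6 → (45, 19)
  seg 6: left by d3 = 4 → (41, 19)

d4 = 26
d5 = -13
d6 = 39
d7 = 10
endpoint = (41, 19)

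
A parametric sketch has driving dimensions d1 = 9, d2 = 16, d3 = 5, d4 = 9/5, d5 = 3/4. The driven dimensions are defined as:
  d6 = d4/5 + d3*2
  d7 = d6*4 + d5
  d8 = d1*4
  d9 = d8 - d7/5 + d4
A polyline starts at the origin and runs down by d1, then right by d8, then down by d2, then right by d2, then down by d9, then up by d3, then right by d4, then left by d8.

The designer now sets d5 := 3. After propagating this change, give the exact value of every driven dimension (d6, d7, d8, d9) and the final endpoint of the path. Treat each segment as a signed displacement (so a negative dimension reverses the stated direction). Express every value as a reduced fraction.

d6 = 259/25
d7 = 1111/25
d8 = 36
d9 = 3614/125
endpoint = (89/5, -6114/125)

Apply edit: d5 := 3
  d6 = d4/5 + d3*2 = 259/25
  d7 = d6*4 + d5 = 1111/25
  d8 = d1*4 = 36
  d9 = d8 - d7/5 + d4 = 3614/125
Walk from origin (0, 0):
  seg 1: down by d1 = 9 → (0, -9)
  seg 2: right by d8 = 36 → (36, -9)
  seg 3: down by d2 = 16 → (36, -25)
  seg 4: right by d2 = 16 → (52, -25)
  seg 5: down by d9 = 3614/125 → (52, -6739/125)
  seg 6: up by d3 = 5 → (52, -6114/125)
  seg 7: right by d4 = 9/5 → (269/5, -6114/125)
  seg 8: left by d8 = 36 → (89/5, -6114/125)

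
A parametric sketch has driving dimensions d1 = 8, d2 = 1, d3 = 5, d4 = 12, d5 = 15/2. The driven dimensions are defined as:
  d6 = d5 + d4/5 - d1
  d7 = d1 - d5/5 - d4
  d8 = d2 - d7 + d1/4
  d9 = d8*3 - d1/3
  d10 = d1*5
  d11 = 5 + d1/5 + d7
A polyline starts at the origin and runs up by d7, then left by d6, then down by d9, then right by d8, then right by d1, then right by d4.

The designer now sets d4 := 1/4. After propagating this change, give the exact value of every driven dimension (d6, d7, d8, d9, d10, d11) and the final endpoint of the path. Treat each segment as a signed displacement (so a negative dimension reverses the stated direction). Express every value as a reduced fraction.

d6 = -9/20
d7 = 25/4
d8 = -13/4
d9 = -149/12
d10 = 40
d11 = 257/20
endpoint = (109/20, 56/3)

Apply edit: d4 := 1/4
  d6 = d5 + d4/5 - d1 = -9/20
  d7 = d1 - d5/5 - d4 = 25/4
  d8 = d2 - d7 + d1/4 = -13/4
  d9 = d8*3 - d1/3 = -149/12
  d10 = d1*5 = 40
  d11 = 5 + d1/5 + d7 = 257/20
Walk from origin (0, 0):
  seg 1: up by d7 = 25/4 → (0, 25/4)
  seg 2: left by d6 = -9/20 → (9/20, 25/4)
  seg 3: down by d9 = -149/12 → (9/20, 56/3)
  seg 4: right by d8 = -13/4 → (-14/5, 56/3)
  seg 5: right by d1 = 8 → (26/5, 56/3)
  seg 6: right by d4 = 1/4 → (109/20, 56/3)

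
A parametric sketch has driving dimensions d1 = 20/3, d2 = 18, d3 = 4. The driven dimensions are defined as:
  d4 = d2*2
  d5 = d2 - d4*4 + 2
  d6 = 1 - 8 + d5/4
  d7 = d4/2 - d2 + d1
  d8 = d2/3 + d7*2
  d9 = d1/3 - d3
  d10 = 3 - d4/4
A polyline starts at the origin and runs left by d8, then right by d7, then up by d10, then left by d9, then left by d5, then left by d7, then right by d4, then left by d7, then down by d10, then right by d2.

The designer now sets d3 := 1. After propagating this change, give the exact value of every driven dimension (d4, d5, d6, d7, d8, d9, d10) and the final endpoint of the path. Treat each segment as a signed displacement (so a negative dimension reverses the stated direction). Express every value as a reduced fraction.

d4 = 36
d5 = -124
d6 = -38
d7 = 20/3
d8 = 58/3
d9 = 11/9
d10 = -6
endpoint = (1357/9, 0)

Apply edit: d3 := 1
  d4 = d2*2 = 36
  d5 = d2 - d4*4 + 2 = -124
  d6 = 1 - 8 + d5/4 = -38
  d7 = d4/2 - d2 + d1 = 20/3
  d8 = d2/3 + d7*2 = 58/3
  d9 = d1/3 - d3 = 11/9
  d10 = 3 - d4/4 = -6
Walk from origin (0, 0):
  seg 1: left by d8 = 58/3 → (-58/3, 0)
  seg 2: right by d7 = 20/3 → (-38/3, 0)
  seg 3: up by d10 = -6 → (-38/3, -6)
  seg 4: left by d9 = 11/9 → (-125/9, -6)
  seg 5: left by d5 = -124 → (991/9, -6)
  seg 6: left by d7 = 20/3 → (931/9, -6)
  seg 7: right by d4 = 36 → (1255/9, -6)
  seg 8: left by d7 = 20/3 → (1195/9, -6)
  seg 9: down by d10 = -6 → (1195/9, 0)
  seg 10: right by d2 = 18 → (1357/9, 0)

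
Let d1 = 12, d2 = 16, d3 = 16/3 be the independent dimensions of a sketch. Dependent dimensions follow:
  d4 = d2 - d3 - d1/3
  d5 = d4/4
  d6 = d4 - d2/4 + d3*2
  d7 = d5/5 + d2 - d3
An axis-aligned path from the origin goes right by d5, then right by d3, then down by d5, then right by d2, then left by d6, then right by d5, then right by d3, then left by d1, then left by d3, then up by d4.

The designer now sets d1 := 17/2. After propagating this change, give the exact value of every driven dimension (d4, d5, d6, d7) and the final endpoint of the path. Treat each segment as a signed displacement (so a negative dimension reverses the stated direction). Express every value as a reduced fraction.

Apply edit: d1 := 17/2
  d4 = d2 - d3 - d1/3 = 47/6
  d5 = d4/4 = 47/24
  d6 = d4 - d2/4 + d3*2 = 29/2
  d7 = d5/5 + d2 - d3 = 1327/120
Walk from origin (0, 0):
  seg 1: right by d5 = 47/24 → (47/24, 0)
  seg 2: right by d3 = 16/3 → (175/24, 0)
  seg 3: down by d5 = 47/24 → (175/24, -47/24)
  seg 4: right by d2 = 16 → (559/24, -47/24)
  seg 5: left by d6 = 29/2 → (211/24, -47/24)
  seg 6: right by d5 = 47/24 → (43/4, -47/24)
  seg 7: right by d3 = 16/3 → (193/12, -47/24)
  seg 8: left by d1 = 17/2 → (91/12, -47/24)
  seg 9: left by d3 = 16/3 → (9/4, -47/24)
  seg 10: up by d4 = 47/6 → (9/4, 47/8)

d4 = 47/6
d5 = 47/24
d6 = 29/2
d7 = 1327/120
endpoint = (9/4, 47/8)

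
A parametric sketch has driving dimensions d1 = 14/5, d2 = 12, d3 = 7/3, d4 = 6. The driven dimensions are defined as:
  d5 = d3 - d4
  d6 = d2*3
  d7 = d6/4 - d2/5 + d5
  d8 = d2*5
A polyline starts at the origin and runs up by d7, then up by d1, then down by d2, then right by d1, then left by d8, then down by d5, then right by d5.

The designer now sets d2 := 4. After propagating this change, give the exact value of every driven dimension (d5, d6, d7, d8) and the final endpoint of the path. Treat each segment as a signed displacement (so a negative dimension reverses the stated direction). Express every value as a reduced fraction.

Apply edit: d2 := 4
  d5 = d3 - d4 = -11/3
  d6 = d2*3 = 12
  d7 = d6/4 - d2/5 + d5 = -22/15
  d8 = d2*5 = 20
Walk from origin (0, 0):
  seg 1: up by d7 = -22/15 → (0, -22/15)
  seg 2: up by d1 = 14/5 → (0, 4/3)
  seg 3: down by d2 = 4 → (0, -8/3)
  seg 4: right by d1 = 14/5 → (14/5, -8/3)
  seg 5: left by d8 = 20 → (-86/5, -8/3)
  seg 6: down by d5 = -11/3 → (-86/5, 1)
  seg 7: right by d5 = -11/3 → (-313/15, 1)

d5 = -11/3
d6 = 12
d7 = -22/15
d8 = 20
endpoint = (-313/15, 1)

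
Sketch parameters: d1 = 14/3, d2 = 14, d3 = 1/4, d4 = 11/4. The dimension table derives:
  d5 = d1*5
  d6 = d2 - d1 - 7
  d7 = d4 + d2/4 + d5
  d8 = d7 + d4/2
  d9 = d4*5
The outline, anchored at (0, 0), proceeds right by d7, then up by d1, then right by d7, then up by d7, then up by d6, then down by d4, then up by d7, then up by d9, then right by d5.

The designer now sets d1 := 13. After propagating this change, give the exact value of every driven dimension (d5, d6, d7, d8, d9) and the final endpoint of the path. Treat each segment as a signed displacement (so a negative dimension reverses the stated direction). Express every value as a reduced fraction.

Apply edit: d1 := 13
  d5 = d1*5 = 65
  d6 = d2 - d1 - 7 = -6
  d7 = d4 + d2/4 + d5 = 285/4
  d8 = d7 + d4/2 = 581/8
  d9 = d4*5 = 55/4
Walk from origin (0, 0):
  seg 1: right by d7 = 285/4 → (285/4, 0)
  seg 2: up by d1 = 13 → (285/4, 13)
  seg 3: right by d7 = 285/4 → (285/2, 13)
  seg 4: up by d7 = 285/4 → (285/2, 337/4)
  seg 5: up by d6 = -6 → (285/2, 313/4)
  seg 6: down by d4 = 11/4 → (285/2, 151/2)
  seg 7: up by d7 = 285/4 → (285/2, 587/4)
  seg 8: up by d9 = 55/4 → (285/2, 321/2)
  seg 9: right by d5 = 65 → (415/2, 321/2)

d5 = 65
d6 = -6
d7 = 285/4
d8 = 581/8
d9 = 55/4
endpoint = (415/2, 321/2)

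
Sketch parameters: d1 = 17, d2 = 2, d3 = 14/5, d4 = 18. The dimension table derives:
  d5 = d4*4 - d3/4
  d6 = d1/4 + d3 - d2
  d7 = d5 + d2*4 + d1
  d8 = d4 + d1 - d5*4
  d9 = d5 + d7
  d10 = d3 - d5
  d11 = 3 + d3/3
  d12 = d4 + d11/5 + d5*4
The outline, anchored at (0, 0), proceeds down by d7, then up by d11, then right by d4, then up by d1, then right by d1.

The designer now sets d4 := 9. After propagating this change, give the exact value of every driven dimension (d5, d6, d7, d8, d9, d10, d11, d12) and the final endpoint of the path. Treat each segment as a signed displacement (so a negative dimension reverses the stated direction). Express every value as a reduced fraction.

d5 = 353/10
d6 = 101/20
d7 = 603/10
d8 = -576/5
d9 = 478/5
d10 = -65/2
d11 = 59/15
d12 = 11324/75
endpoint = (26, -1181/30)

Apply edit: d4 := 9
  d5 = d4*4 - d3/4 = 353/10
  d6 = d1/4 + d3 - d2 = 101/20
  d7 = d5 + d2*4 + d1 = 603/10
  d8 = d4 + d1 - d5*4 = -576/5
  d9 = d5 + d7 = 478/5
  d10 = d3 - d5 = -65/2
  d11 = 3 + d3/3 = 59/15
  d12 = d4 + d11/5 + d5*4 = 11324/75
Walk from origin (0, 0):
  seg 1: down by d7 = 603/10 → (0, -603/10)
  seg 2: up by d11 = 59/15 → (0, -1691/30)
  seg 3: right by d4 = 9 → (9, -1691/30)
  seg 4: up by d1 = 17 → (9, -1181/30)
  seg 5: right by d1 = 17 → (26, -1181/30)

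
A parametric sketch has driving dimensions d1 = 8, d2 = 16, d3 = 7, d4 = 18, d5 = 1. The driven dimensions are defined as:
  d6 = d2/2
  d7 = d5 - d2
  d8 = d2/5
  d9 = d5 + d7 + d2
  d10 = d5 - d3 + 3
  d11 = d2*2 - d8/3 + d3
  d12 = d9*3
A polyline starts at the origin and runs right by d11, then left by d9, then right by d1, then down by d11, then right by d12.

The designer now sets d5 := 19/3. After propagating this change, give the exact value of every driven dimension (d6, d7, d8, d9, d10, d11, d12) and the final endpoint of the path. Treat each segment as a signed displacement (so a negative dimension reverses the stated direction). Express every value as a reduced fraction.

d6 = 8
d7 = -29/3
d8 = 16/5
d9 = 38/3
d10 = 7/3
d11 = 569/15
d12 = 38
endpoint = (1069/15, -569/15)

Apply edit: d5 := 19/3
  d6 = d2/2 = 8
  d7 = d5 - d2 = -29/3
  d8 = d2/5 = 16/5
  d9 = d5 + d7 + d2 = 38/3
  d10 = d5 - d3 + 3 = 7/3
  d11 = d2*2 - d8/3 + d3 = 569/15
  d12 = d9*3 = 38
Walk from origin (0, 0):
  seg 1: right by d11 = 569/15 → (569/15, 0)
  seg 2: left by d9 = 38/3 → (379/15, 0)
  seg 3: right by d1 = 8 → (499/15, 0)
  seg 4: down by d11 = 569/15 → (499/15, -569/15)
  seg 5: right by d12 = 38 → (1069/15, -569/15)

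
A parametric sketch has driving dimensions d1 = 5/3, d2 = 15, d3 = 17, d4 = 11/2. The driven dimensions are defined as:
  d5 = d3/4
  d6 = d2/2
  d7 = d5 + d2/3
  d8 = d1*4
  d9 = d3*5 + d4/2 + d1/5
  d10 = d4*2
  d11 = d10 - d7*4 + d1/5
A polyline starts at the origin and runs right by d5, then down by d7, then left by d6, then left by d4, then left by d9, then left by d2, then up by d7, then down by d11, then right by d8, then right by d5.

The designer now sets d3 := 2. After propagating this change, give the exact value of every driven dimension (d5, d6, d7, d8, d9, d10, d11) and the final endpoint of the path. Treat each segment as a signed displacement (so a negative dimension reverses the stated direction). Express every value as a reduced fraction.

d5 = 1/2
d6 = 15/2
d7 = 11/2
d8 = 20/3
d9 = 157/12
d10 = 11
d11 = -32/3
endpoint = (-401/12, 32/3)

Apply edit: d3 := 2
  d5 = d3/4 = 1/2
  d6 = d2/2 = 15/2
  d7 = d5 + d2/3 = 11/2
  d8 = d1*4 = 20/3
  d9 = d3*5 + d4/2 + d1/5 = 157/12
  d10 = d4*2 = 11
  d11 = d10 - d7*4 + d1/5 = -32/3
Walk from origin (0, 0):
  seg 1: right by d5 = 1/2 → (1/2, 0)
  seg 2: down by d7 = 11/2 → (1/2, -11/2)
  seg 3: left by d6 = 15/2 → (-7, -11/2)
  seg 4: left by d4 = 11/2 → (-25/2, -11/2)
  seg 5: left by d9 = 157/12 → (-307/12, -11/2)
  seg 6: left by d2 = 15 → (-487/12, -11/2)
  seg 7: up by d7 = 11/2 → (-487/12, 0)
  seg 8: down by d11 = -32/3 → (-487/12, 32/3)
  seg 9: right by d8 = 20/3 → (-407/12, 32/3)
  seg 10: right by d5 = 1/2 → (-401/12, 32/3)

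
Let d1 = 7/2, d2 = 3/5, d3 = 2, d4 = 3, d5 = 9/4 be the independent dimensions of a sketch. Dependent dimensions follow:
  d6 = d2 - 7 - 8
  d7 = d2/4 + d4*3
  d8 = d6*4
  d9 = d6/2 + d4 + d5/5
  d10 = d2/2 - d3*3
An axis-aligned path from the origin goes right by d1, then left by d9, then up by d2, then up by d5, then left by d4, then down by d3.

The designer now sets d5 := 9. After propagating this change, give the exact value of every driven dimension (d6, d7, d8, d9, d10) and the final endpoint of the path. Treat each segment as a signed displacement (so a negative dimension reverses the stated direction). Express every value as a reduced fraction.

Apply edit: d5 := 9
  d6 = d2 - 7 - 8 = -72/5
  d7 = d2/4 + d4*3 = 183/20
  d8 = d6*4 = -288/5
  d9 = d6/2 + d4 + d5/5 = -12/5
  d10 = d2/2 - d3*3 = -57/10
Walk from origin (0, 0):
  seg 1: right by d1 = 7/2 → (7/2, 0)
  seg 2: left by d9 = -12/5 → (59/10, 0)
  seg 3: up by d2 = 3/5 → (59/10, 3/5)
  seg 4: up by d5 = 9 → (59/10, 48/5)
  seg 5: left by d4 = 3 → (29/10, 48/5)
  seg 6: down by d3 = 2 → (29/10, 38/5)

d6 = -72/5
d7 = 183/20
d8 = -288/5
d9 = -12/5
d10 = -57/10
endpoint = (29/10, 38/5)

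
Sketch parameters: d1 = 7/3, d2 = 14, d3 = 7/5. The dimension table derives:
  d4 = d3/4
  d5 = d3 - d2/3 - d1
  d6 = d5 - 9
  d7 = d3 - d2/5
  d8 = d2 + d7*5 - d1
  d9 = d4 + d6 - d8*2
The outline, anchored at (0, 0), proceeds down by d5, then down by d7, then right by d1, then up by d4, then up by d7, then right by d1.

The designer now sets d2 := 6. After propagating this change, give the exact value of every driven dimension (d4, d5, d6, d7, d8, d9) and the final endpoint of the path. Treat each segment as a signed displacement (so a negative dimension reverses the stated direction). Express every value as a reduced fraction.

Apply edit: d2 := 6
  d4 = d3/4 = 7/20
  d5 = d3 - d2/3 - d1 = -44/15
  d6 = d5 - 9 = -179/15
  d7 = d3 - d2/5 = 1/5
  d8 = d2 + d7*5 - d1 = 14/3
  d9 = d4 + d6 - d8*2 = -251/12
Walk from origin (0, 0):
  seg 1: down by d5 = -44/15 → (0, 44/15)
  seg 2: down by d7 = 1/5 → (0, 41/15)
  seg 3: right by d1 = 7/3 → (7/3, 41/15)
  seg 4: up by d4 = 7/20 → (7/3, 37/12)
  seg 5: up by d7 = 1/5 → (7/3, 197/60)
  seg 6: right by d1 = 7/3 → (14/3, 197/60)

d4 = 7/20
d5 = -44/15
d6 = -179/15
d7 = 1/5
d8 = 14/3
d9 = -251/12
endpoint = (14/3, 197/60)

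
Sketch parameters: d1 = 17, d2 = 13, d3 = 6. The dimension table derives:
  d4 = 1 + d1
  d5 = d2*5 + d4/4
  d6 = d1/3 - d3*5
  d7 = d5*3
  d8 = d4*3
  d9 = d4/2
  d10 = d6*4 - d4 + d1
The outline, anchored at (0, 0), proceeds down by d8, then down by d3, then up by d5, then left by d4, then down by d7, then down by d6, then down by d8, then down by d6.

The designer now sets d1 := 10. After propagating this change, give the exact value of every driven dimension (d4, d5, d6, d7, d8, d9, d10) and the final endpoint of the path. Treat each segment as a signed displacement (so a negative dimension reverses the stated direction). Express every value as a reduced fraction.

d4 = 11
d5 = 271/4
d6 = -80/3
d7 = 813/4
d8 = 33
d9 = 11/2
d10 = -323/3
endpoint = (-11, -925/6)

Apply edit: d1 := 10
  d4 = 1 + d1 = 11
  d5 = d2*5 + d4/4 = 271/4
  d6 = d1/3 - d3*5 = -80/3
  d7 = d5*3 = 813/4
  d8 = d4*3 = 33
  d9 = d4/2 = 11/2
  d10 = d6*4 - d4 + d1 = -323/3
Walk from origin (0, 0):
  seg 1: down by d8 = 33 → (0, -33)
  seg 2: down by d3 = 6 → (0, -39)
  seg 3: up by d5 = 271/4 → (0, 115/4)
  seg 4: left by d4 = 11 → (-11, 115/4)
  seg 5: down by d7 = 813/4 → (-11, -349/2)
  seg 6: down by d6 = -80/3 → (-11, -887/6)
  seg 7: down by d8 = 33 → (-11, -1085/6)
  seg 8: down by d6 = -80/3 → (-11, -925/6)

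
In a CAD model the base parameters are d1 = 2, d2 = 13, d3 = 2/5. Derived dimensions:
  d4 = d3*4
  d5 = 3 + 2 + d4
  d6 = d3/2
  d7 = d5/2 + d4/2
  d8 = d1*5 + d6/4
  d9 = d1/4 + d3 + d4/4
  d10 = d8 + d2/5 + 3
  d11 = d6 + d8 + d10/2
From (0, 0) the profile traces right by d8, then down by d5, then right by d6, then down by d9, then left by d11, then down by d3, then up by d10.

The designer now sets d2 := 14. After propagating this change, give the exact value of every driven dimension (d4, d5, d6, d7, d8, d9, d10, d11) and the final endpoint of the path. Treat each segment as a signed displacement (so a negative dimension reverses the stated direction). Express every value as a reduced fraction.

Apply edit: d2 := 14
  d4 = d3*4 = 8/5
  d5 = 3 + 2 + d4 = 33/5
  d6 = d3/2 = 1/5
  d7 = d5/2 + d4/2 = 41/10
  d8 = d1*5 + d6/4 = 201/20
  d9 = d1/4 + d3 + d4/4 = 13/10
  d10 = d8 + d2/5 + 3 = 317/20
  d11 = d6 + d8 + d10/2 = 727/40
Walk from origin (0, 0):
  seg 1: right by d8 = 201/20 → (201/20, 0)
  seg 2: down by d5 = 33/5 → (201/20, -33/5)
  seg 3: right by d6 = 1/5 → (41/4, -33/5)
  seg 4: down by d9 = 13/10 → (41/4, -79/10)
  seg 5: left by d11 = 727/40 → (-317/40, -79/10)
  seg 6: down by d3 = 2/5 → (-317/40, -83/10)
  seg 7: up by d10 = 317/20 → (-317/40, 151/20)

d4 = 8/5
d5 = 33/5
d6 = 1/5
d7 = 41/10
d8 = 201/20
d9 = 13/10
d10 = 317/20
d11 = 727/40
endpoint = (-317/40, 151/20)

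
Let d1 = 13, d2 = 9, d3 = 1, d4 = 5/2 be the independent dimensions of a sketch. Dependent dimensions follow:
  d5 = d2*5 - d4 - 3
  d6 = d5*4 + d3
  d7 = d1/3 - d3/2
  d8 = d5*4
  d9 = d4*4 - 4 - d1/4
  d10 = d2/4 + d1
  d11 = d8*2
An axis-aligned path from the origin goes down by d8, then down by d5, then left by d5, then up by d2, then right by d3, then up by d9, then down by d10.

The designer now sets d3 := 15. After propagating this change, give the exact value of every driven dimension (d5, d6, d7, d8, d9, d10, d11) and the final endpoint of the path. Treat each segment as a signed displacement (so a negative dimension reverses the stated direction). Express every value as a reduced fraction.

Apply edit: d3 := 15
  d5 = d2*5 - d4 - 3 = 79/2
  d6 = d5*4 + d3 = 173
  d7 = d1/3 - d3/2 = -19/6
  d8 = d5*4 = 158
  d9 = d4*4 - 4 - d1/4 = 11/4
  d10 = d2/4 + d1 = 61/4
  d11 = d8*2 = 316
Walk from origin (0, 0):
  seg 1: down by d8 = 158 → (0, -158)
  seg 2: down by d5 = 79/2 → (0, -395/2)
  seg 3: left by d5 = 79/2 → (-79/2, -395/2)
  seg 4: up by d2 = 9 → (-79/2, -377/2)
  seg 5: right by d3 = 15 → (-49/2, -377/2)
  seg 6: up by d9 = 11/4 → (-49/2, -743/4)
  seg 7: down by d10 = 61/4 → (-49/2, -201)

d5 = 79/2
d6 = 173
d7 = -19/6
d8 = 158
d9 = 11/4
d10 = 61/4
d11 = 316
endpoint = (-49/2, -201)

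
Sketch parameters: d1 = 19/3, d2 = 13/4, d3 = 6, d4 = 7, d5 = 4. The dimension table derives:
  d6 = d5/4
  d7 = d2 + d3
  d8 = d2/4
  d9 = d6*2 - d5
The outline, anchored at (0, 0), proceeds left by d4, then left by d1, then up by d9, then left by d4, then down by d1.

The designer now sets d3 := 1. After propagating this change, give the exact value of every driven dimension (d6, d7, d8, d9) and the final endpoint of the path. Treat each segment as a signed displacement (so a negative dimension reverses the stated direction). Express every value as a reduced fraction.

Apply edit: d3 := 1
  d6 = d5/4 = 1
  d7 = d2 + d3 = 17/4
  d8 = d2/4 = 13/16
  d9 = d6*2 - d5 = -2
Walk from origin (0, 0):
  seg 1: left by d4 = 7 → (-7, 0)
  seg 2: left by d1 = 19/3 → (-40/3, 0)
  seg 3: up by d9 = -2 → (-40/3, -2)
  seg 4: left by d4 = 7 → (-61/3, -2)
  seg 5: down by d1 = 19/3 → (-61/3, -25/3)

d6 = 1
d7 = 17/4
d8 = 13/16
d9 = -2
endpoint = (-61/3, -25/3)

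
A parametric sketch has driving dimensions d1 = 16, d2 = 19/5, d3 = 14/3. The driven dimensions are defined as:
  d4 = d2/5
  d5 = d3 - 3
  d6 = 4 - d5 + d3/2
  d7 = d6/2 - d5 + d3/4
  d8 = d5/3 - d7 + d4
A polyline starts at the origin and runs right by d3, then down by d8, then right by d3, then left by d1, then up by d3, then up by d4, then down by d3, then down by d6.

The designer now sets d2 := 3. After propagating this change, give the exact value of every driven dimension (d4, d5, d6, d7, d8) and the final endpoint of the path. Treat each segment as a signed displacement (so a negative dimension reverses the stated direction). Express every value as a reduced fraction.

d4 = 3/5
d5 = 5/3
d6 = 14/3
d7 = 11/6
d8 = -61/90
endpoint = (-20/3, -61/18)

Apply edit: d2 := 3
  d4 = d2/5 = 3/5
  d5 = d3 - 3 = 5/3
  d6 = 4 - d5 + d3/2 = 14/3
  d7 = d6/2 - d5 + d3/4 = 11/6
  d8 = d5/3 - d7 + d4 = -61/90
Walk from origin (0, 0):
  seg 1: right by d3 = 14/3 → (14/3, 0)
  seg 2: down by d8 = -61/90 → (14/3, 61/90)
  seg 3: right by d3 = 14/3 → (28/3, 61/90)
  seg 4: left by d1 = 16 → (-20/3, 61/90)
  seg 5: up by d3 = 14/3 → (-20/3, 481/90)
  seg 6: up by d4 = 3/5 → (-20/3, 107/18)
  seg 7: down by d3 = 14/3 → (-20/3, 23/18)
  seg 8: down by d6 = 14/3 → (-20/3, -61/18)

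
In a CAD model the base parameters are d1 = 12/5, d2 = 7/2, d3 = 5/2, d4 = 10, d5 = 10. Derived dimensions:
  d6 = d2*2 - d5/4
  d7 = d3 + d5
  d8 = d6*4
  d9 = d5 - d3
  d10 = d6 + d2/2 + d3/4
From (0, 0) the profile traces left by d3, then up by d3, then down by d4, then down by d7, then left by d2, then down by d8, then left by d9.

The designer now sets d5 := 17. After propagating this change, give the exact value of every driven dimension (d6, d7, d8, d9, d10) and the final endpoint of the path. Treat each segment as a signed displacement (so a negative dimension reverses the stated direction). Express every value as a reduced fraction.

Apply edit: d5 := 17
  d6 = d2*2 - d5/4 = 11/4
  d7 = d3 + d5 = 39/2
  d8 = d6*4 = 11
  d9 = d5 - d3 = 29/2
  d10 = d6 + d2/2 + d3/4 = 41/8
Walk from origin (0, 0):
  seg 1: left by d3 = 5/2 → (-5/2, 0)
  seg 2: up by d3 = 5/2 → (-5/2, 5/2)
  seg 3: down by d4 = 10 → (-5/2, -15/2)
  seg 4: down by d7 = 39/2 → (-5/2, -27)
  seg 5: left by d2 = 7/2 → (-6, -27)
  seg 6: down by d8 = 11 → (-6, -38)
  seg 7: left by d9 = 29/2 → (-41/2, -38)

d6 = 11/4
d7 = 39/2
d8 = 11
d9 = 29/2
d10 = 41/8
endpoint = (-41/2, -38)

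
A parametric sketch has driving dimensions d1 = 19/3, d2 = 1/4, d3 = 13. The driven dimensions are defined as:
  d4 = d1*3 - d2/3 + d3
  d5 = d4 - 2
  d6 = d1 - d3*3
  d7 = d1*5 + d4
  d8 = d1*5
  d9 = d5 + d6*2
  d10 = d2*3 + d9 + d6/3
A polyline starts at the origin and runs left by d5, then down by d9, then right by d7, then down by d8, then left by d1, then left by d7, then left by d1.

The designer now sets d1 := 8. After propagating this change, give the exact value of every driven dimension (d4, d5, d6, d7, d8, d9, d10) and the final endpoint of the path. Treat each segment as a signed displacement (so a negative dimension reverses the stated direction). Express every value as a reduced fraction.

Apply edit: d1 := 8
  d4 = d1*3 - d2/3 + d3 = 443/12
  d5 = d4 - 2 = 419/12
  d6 = d1 - d3*3 = -31
  d7 = d1*5 + d4 = 923/12
  d8 = d1*5 = 40
  d9 = d5 + d6*2 = -325/12
  d10 = d2*3 + d9 + d6/3 = -110/3
Walk from origin (0, 0):
  seg 1: left by d5 = 419/12 → (-419/12, 0)
  seg 2: down by d9 = -325/12 → (-419/12, 325/12)
  seg 3: right by d7 = 923/12 → (42, 325/12)
  seg 4: down by d8 = 40 → (42, -155/12)
  seg 5: left by d1 = 8 → (34, -155/12)
  seg 6: left by d7 = 923/12 → (-515/12, -155/12)
  seg 7: left by d1 = 8 → (-611/12, -155/12)

d4 = 443/12
d5 = 419/12
d6 = -31
d7 = 923/12
d8 = 40
d9 = -325/12
d10 = -110/3
endpoint = (-611/12, -155/12)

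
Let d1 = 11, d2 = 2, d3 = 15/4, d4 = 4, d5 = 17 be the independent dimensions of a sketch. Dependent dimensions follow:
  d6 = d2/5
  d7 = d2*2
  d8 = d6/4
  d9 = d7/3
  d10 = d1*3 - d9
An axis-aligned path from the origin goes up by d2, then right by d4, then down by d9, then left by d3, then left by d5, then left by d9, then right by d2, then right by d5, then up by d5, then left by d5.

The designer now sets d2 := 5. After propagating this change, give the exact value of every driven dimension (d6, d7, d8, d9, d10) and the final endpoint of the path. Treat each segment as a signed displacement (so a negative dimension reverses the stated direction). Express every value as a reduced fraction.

Apply edit: d2 := 5
  d6 = d2/5 = 1
  d7 = d2*2 = 10
  d8 = d6/4 = 1/4
  d9 = d7/3 = 10/3
  d10 = d1*3 - d9 = 89/3
Walk from origin (0, 0):
  seg 1: up by d2 = 5 → (0, 5)
  seg 2: right by d4 = 4 → (4, 5)
  seg 3: down by d9 = 10/3 → (4, 5/3)
  seg 4: left by d3 = 15/4 → (1/4, 5/3)
  seg 5: left by d5 = 17 → (-67/4, 5/3)
  seg 6: left by d9 = 10/3 → (-241/12, 5/3)
  seg 7: right by d2 = 5 → (-181/12, 5/3)
  seg 8: right by d5 = 17 → (23/12, 5/3)
  seg 9: up by d5 = 17 → (23/12, 56/3)
  seg 10: left by d5 = 17 → (-181/12, 56/3)

d6 = 1
d7 = 10
d8 = 1/4
d9 = 10/3
d10 = 89/3
endpoint = (-181/12, 56/3)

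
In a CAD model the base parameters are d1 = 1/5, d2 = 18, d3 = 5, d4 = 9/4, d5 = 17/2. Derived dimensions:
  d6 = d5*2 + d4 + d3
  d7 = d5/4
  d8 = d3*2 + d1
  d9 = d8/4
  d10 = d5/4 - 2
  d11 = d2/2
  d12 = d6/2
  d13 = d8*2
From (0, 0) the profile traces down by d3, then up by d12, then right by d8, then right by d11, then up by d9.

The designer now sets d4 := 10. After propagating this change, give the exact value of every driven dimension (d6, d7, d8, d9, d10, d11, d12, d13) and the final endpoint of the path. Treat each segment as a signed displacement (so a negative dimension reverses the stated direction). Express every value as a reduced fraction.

Apply edit: d4 := 10
  d6 = d5*2 + d4 + d3 = 32
  d7 = d5/4 = 17/8
  d8 = d3*2 + d1 = 51/5
  d9 = d8/4 = 51/20
  d10 = d5/4 - 2 = 1/8
  d11 = d2/2 = 9
  d12 = d6/2 = 16
  d13 = d8*2 = 102/5
Walk from origin (0, 0):
  seg 1: down by d3 = 5 → (0, -5)
  seg 2: up by d12 = 16 → (0, 11)
  seg 3: right by d8 = 51/5 → (51/5, 11)
  seg 4: right by d11 = 9 → (96/5, 11)
  seg 5: up by d9 = 51/20 → (96/5, 271/20)

d6 = 32
d7 = 17/8
d8 = 51/5
d9 = 51/20
d10 = 1/8
d11 = 9
d12 = 16
d13 = 102/5
endpoint = (96/5, 271/20)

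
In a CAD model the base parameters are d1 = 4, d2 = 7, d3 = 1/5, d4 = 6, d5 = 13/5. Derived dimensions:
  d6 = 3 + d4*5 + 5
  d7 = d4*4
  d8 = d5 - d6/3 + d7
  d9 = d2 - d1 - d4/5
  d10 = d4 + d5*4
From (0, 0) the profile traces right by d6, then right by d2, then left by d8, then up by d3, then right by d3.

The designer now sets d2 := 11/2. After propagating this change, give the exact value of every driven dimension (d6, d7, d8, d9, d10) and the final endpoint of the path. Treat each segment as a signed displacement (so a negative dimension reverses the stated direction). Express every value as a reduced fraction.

d6 = 38
d7 = 24
d8 = 209/15
d9 = 3/10
d10 = 82/5
endpoint = (893/30, 1/5)

Apply edit: d2 := 11/2
  d6 = 3 + d4*5 + 5 = 38
  d7 = d4*4 = 24
  d8 = d5 - d6/3 + d7 = 209/15
  d9 = d2 - d1 - d4/5 = 3/10
  d10 = d4 + d5*4 = 82/5
Walk from origin (0, 0):
  seg 1: right by d6 = 38 → (38, 0)
  seg 2: right by d2 = 11/2 → (87/2, 0)
  seg 3: left by d8 = 209/15 → (887/30, 0)
  seg 4: up by d3 = 1/5 → (887/30, 1/5)
  seg 5: right by d3 = 1/5 → (893/30, 1/5)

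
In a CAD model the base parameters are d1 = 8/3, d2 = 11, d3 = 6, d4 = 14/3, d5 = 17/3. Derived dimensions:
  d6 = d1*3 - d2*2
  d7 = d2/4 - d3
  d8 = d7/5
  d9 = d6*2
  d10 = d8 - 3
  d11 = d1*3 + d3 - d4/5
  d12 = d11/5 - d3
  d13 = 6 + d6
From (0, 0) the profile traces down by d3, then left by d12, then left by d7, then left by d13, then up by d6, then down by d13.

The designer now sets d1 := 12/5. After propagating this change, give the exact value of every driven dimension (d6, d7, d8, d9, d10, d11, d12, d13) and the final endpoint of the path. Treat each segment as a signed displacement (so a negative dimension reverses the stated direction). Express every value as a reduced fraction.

d6 = -74/5
d7 = -13/4
d8 = -13/20
d9 = -148/5
d10 = -73/20
d11 = 184/15
d12 = -266/75
d13 = -44/5
endpoint = (4679/300, -12)

Apply edit: d1 := 12/5
  d6 = d1*3 - d2*2 = -74/5
  d7 = d2/4 - d3 = -13/4
  d8 = d7/5 = -13/20
  d9 = d6*2 = -148/5
  d10 = d8 - 3 = -73/20
  d11 = d1*3 + d3 - d4/5 = 184/15
  d12 = d11/5 - d3 = -266/75
  d13 = 6 + d6 = -44/5
Walk from origin (0, 0):
  seg 1: down by d3 = 6 → (0, -6)
  seg 2: left by d12 = -266/75 → (266/75, -6)
  seg 3: left by d7 = -13/4 → (2039/300, -6)
  seg 4: left by d13 = -44/5 → (4679/300, -6)
  seg 5: up by d6 = -74/5 → (4679/300, -104/5)
  seg 6: down by d13 = -44/5 → (4679/300, -12)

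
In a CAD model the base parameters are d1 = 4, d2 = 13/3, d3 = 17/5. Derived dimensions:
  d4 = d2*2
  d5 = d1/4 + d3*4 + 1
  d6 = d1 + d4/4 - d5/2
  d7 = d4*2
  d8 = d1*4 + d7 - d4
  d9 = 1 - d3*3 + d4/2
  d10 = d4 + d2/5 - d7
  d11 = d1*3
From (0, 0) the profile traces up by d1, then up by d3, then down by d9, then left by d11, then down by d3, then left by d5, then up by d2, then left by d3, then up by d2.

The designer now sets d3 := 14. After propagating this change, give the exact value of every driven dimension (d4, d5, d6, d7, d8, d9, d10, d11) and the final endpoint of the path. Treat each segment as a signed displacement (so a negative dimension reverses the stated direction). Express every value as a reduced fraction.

Apply edit: d3 := 14
  d4 = d2*2 = 26/3
  d5 = d1/4 + d3*4 + 1 = 58
  d6 = d1 + d4/4 - d5/2 = -137/6
  d7 = d4*2 = 52/3
  d8 = d1*4 + d7 - d4 = 74/3
  d9 = 1 - d3*3 + d4/2 = -110/3
  d10 = d4 + d2/5 - d7 = -39/5
  d11 = d1*3 = 12
Walk from origin (0, 0):
  seg 1: up by d1 = 4 → (0, 4)
  seg 2: up by d3 = 14 → (0, 18)
  seg 3: down by d9 = -110/3 → (0, 164/3)
  seg 4: left by d11 = 12 → (-12, 164/3)
  seg 5: down by d3 = 14 → (-12, 122/3)
  seg 6: left by d5 = 58 → (-70, 122/3)
  seg 7: up by d2 = 13/3 → (-70, 45)
  seg 8: left by d3 = 14 → (-84, 45)
  seg 9: up by d2 = 13/3 → (-84, 148/3)

d4 = 26/3
d5 = 58
d6 = -137/6
d7 = 52/3
d8 = 74/3
d9 = -110/3
d10 = -39/5
d11 = 12
endpoint = (-84, 148/3)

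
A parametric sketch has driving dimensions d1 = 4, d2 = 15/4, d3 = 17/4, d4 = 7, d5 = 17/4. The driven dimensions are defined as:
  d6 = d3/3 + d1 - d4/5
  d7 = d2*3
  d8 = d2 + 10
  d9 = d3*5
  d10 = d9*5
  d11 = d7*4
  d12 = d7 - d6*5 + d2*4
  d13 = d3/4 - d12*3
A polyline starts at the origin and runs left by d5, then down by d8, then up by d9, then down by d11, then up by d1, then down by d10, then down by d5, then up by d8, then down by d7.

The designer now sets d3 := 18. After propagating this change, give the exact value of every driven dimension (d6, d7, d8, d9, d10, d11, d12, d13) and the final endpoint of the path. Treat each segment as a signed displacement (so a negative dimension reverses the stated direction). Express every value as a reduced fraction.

Apply edit: d3 := 18
  d6 = d3/3 + d1 - d4/5 = 43/5
  d7 = d2*3 = 45/4
  d8 = d2 + 10 = 55/4
  d9 = d3*5 = 90
  d10 = d9*5 = 450
  d11 = d7*4 = 45
  d12 = d7 - d6*5 + d2*4 = -67/4
  d13 = d3/4 - d12*3 = 219/4
Walk from origin (0, 0):
  seg 1: left by d5 = 17/4 → (-17/4, 0)
  seg 2: down by d8 = 55/4 → (-17/4, -55/4)
  seg 3: up by d9 = 90 → (-17/4, 305/4)
  seg 4: down by d11 = 45 → (-17/4, 125/4)
  seg 5: up by d1 = 4 → (-17/4, 141/4)
  seg 6: down by d10 = 450 → (-17/4, -1659/4)
  seg 7: down by d5 = 17/4 → (-17/4, -419)
  seg 8: up by d8 = 55/4 → (-17/4, -1621/4)
  seg 9: down by d7 = 45/4 → (-17/4, -833/2)

d6 = 43/5
d7 = 45/4
d8 = 55/4
d9 = 90
d10 = 450
d11 = 45
d12 = -67/4
d13 = 219/4
endpoint = (-17/4, -833/2)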